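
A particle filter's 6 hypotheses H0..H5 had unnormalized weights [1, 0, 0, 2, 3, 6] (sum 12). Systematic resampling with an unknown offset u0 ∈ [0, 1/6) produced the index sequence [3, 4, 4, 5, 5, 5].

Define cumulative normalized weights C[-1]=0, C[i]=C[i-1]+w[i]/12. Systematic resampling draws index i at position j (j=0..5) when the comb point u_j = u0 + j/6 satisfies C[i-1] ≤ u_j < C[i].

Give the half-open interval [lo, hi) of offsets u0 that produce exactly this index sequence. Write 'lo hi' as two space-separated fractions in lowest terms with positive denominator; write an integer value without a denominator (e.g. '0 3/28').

1/12 1/6

C = [1/12, 1/12, 1/12, 1/4, 1/2, 1]
j=0 picked index 3: u0 ∈ [1/12, 1/4)
j=1 picked index 4: u0 ∈ [1/12, 1/3)
j=2 picked index 4: u0 ∈ [-1/12, 1/6)
j=3 picked index 5: u0 ∈ [0, 1/2)
j=4 picked index 5: u0 ∈ [-1/6, 1/3)
j=5 picked index 5: u0 ∈ [-1/3, 1/6)
intersection: [1/12, 1/6)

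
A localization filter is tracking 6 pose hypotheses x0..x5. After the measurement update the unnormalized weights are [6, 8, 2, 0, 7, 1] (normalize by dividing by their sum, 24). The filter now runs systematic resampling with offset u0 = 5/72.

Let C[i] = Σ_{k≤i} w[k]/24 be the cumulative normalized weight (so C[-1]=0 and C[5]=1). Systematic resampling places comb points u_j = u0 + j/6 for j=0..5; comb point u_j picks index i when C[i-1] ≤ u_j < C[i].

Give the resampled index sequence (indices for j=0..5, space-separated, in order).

0 0 1 1 4 4

C = [1/4, 7/12, 2/3, 2/3, 23/24, 1]
j=0: u_0=5/72 ∈ [0, 1/4) → index 0
j=1: u_1=17/72 ∈ [0, 1/4) → index 0
j=2: u_2=29/72 ∈ [1/4, 7/12) → index 1
j=3: u_3=41/72 ∈ [1/4, 7/12) → index 1
j=4: u_4=53/72 ∈ [2/3, 23/24) → index 4
j=5: u_5=65/72 ∈ [2/3, 23/24) → index 4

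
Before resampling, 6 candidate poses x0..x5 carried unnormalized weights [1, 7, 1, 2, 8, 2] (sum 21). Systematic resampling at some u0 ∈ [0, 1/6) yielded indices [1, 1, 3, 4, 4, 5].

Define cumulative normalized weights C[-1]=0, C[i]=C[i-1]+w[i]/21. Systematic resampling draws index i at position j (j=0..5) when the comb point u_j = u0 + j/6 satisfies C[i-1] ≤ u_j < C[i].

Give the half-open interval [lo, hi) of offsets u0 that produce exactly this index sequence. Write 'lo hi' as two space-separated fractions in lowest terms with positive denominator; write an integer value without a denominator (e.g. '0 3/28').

2/21 1/6

C = [1/21, 8/21, 3/7, 11/21, 19/21, 1]
j=0 picked index 1: u0 ∈ [1/21, 8/21)
j=1 picked index 1: u0 ∈ [-5/42, 3/14)
j=2 picked index 3: u0 ∈ [2/21, 4/21)
j=3 picked index 4: u0 ∈ [1/42, 17/42)
j=4 picked index 4: u0 ∈ [-1/7, 5/21)
j=5 picked index 5: u0 ∈ [1/14, 1/6)
intersection: [2/21, 1/6)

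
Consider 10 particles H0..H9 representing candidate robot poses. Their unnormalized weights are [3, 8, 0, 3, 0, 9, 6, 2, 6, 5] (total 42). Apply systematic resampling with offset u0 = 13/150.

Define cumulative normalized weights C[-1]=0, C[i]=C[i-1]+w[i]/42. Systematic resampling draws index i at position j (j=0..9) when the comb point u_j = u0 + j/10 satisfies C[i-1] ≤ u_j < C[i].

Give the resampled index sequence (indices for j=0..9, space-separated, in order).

1 1 3 5 5 6 6 8 9 9

C = [1/14, 11/42, 11/42, 1/3, 1/3, 23/42, 29/42, 31/42, 37/42, 1]
j=0: u_0=13/150 ∈ [1/14, 11/42) → index 1
j=1: u_1=14/75 ∈ [1/14, 11/42) → index 1
j=2: u_2=43/150 ∈ [11/42, 1/3) → index 3
j=3: u_3=29/75 ∈ [1/3, 23/42) → index 5
j=4: u_4=73/150 ∈ [1/3, 23/42) → index 5
j=5: u_5=44/75 ∈ [23/42, 29/42) → index 6
j=6: u_6=103/150 ∈ [23/42, 29/42) → index 6
j=7: u_7=59/75 ∈ [31/42, 37/42) → index 8
j=8: u_8=133/150 ∈ [37/42, 1) → index 9
j=9: u_9=74/75 ∈ [37/42, 1) → index 9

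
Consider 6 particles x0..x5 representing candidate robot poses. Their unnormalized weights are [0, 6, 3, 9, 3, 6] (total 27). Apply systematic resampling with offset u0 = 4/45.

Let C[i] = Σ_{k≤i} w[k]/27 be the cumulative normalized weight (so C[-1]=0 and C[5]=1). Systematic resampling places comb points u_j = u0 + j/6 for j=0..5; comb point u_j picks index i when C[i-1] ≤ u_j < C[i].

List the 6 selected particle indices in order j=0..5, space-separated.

C = [0, 2/9, 1/3, 2/3, 7/9, 1]
j=0: u_0=4/45 ∈ [0, 2/9) → index 1
j=1: u_1=23/90 ∈ [2/9, 1/3) → index 2
j=2: u_2=19/45 ∈ [1/3, 2/3) → index 3
j=3: u_3=53/90 ∈ [1/3, 2/3) → index 3
j=4: u_4=34/45 ∈ [2/3, 7/9) → index 4
j=5: u_5=83/90 ∈ [7/9, 1) → index 5

1 2 3 3 4 5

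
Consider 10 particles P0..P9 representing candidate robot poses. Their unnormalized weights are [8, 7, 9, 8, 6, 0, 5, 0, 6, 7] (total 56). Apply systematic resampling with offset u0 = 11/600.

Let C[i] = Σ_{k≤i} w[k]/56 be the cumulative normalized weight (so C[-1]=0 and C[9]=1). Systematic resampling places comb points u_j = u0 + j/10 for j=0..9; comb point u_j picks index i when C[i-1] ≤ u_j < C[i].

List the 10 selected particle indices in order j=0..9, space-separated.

C = [1/7, 15/56, 3/7, 4/7, 19/28, 19/28, 43/56, 43/56, 7/8, 1]
j=0: u_0=11/600 ∈ [0, 1/7) → index 0
j=1: u_1=71/600 ∈ [0, 1/7) → index 0
j=2: u_2=131/600 ∈ [1/7, 15/56) → index 1
j=3: u_3=191/600 ∈ [15/56, 3/7) → index 2
j=4: u_4=251/600 ∈ [15/56, 3/7) → index 2
j=5: u_5=311/600 ∈ [3/7, 4/7) → index 3
j=6: u_6=371/600 ∈ [4/7, 19/28) → index 4
j=7: u_7=431/600 ∈ [19/28, 43/56) → index 6
j=8: u_8=491/600 ∈ [43/56, 7/8) → index 8
j=9: u_9=551/600 ∈ [7/8, 1) → index 9

0 0 1 2 2 3 4 6 8 9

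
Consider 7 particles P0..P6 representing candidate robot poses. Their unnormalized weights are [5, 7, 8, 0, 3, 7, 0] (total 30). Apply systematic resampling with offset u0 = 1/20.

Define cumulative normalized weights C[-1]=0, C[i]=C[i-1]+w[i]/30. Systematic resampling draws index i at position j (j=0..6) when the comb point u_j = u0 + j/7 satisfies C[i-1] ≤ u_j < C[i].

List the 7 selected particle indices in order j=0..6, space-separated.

0 1 1 2 2 4 5

C = [1/6, 2/5, 2/3, 2/3, 23/30, 1, 1]
j=0: u_0=1/20 ∈ [0, 1/6) → index 0
j=1: u_1=27/140 ∈ [1/6, 2/5) → index 1
j=2: u_2=47/140 ∈ [1/6, 2/5) → index 1
j=3: u_3=67/140 ∈ [2/5, 2/3) → index 2
j=4: u_4=87/140 ∈ [2/5, 2/3) → index 2
j=5: u_5=107/140 ∈ [2/3, 23/30) → index 4
j=6: u_6=127/140 ∈ [23/30, 1) → index 5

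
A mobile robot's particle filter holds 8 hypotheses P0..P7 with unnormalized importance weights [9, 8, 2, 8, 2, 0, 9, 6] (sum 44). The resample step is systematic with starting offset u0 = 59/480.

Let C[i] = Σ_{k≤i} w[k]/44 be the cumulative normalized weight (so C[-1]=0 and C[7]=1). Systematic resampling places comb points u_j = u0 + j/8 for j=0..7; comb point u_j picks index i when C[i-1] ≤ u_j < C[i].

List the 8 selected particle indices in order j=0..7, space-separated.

0 1 1 3 4 6 7 7

C = [9/44, 17/44, 19/44, 27/44, 29/44, 29/44, 19/22, 1]
j=0: u_0=59/480 ∈ [0, 9/44) → index 0
j=1: u_1=119/480 ∈ [9/44, 17/44) → index 1
j=2: u_2=179/480 ∈ [9/44, 17/44) → index 1
j=3: u_3=239/480 ∈ [19/44, 27/44) → index 3
j=4: u_4=299/480 ∈ [27/44, 29/44) → index 4
j=5: u_5=359/480 ∈ [29/44, 19/22) → index 6
j=6: u_6=419/480 ∈ [19/22, 1) → index 7
j=7: u_7=479/480 ∈ [19/22, 1) → index 7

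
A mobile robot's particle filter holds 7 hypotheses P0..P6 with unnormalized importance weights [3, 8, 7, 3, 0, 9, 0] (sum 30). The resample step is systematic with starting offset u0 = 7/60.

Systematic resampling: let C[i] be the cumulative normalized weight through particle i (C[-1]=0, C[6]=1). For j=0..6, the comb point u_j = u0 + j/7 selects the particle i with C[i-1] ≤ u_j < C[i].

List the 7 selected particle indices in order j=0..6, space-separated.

C = [1/10, 11/30, 3/5, 7/10, 7/10, 1, 1]
j=0: u_0=7/60 ∈ [1/10, 11/30) → index 1
j=1: u_1=109/420 ∈ [1/10, 11/30) → index 1
j=2: u_2=169/420 ∈ [11/30, 3/5) → index 2
j=3: u_3=229/420 ∈ [11/30, 3/5) → index 2
j=4: u_4=289/420 ∈ [3/5, 7/10) → index 3
j=5: u_5=349/420 ∈ [7/10, 1) → index 5
j=6: u_6=409/420 ∈ [7/10, 1) → index 5

1 1 2 2 3 5 5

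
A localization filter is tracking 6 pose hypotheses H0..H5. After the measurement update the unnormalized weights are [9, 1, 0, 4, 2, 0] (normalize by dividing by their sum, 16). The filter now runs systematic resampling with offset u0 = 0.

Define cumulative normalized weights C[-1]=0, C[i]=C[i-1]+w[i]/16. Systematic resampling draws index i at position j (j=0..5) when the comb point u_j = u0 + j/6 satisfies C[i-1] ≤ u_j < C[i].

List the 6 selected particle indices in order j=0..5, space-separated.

C = [9/16, 5/8, 5/8, 7/8, 1, 1]
j=0: u_0=0 ∈ [0, 9/16) → index 0
j=1: u_1=1/6 ∈ [0, 9/16) → index 0
j=2: u_2=1/3 ∈ [0, 9/16) → index 0
j=3: u_3=1/2 ∈ [0, 9/16) → index 0
j=4: u_4=2/3 ∈ [5/8, 7/8) → index 3
j=5: u_5=5/6 ∈ [5/8, 7/8) → index 3

0 0 0 0 3 3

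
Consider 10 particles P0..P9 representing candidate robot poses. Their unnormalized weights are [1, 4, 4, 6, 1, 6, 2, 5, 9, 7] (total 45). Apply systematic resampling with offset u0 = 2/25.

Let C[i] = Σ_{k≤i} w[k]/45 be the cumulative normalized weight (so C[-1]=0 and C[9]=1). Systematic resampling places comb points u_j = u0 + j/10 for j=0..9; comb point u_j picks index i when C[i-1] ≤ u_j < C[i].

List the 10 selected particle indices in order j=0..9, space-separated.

1 2 3 5 5 7 8 8 9 9

C = [1/45, 1/9, 1/5, 1/3, 16/45, 22/45, 8/15, 29/45, 38/45, 1]
j=0: u_0=2/25 ∈ [1/45, 1/9) → index 1
j=1: u_1=9/50 ∈ [1/9, 1/5) → index 2
j=2: u_2=7/25 ∈ [1/5, 1/3) → index 3
j=3: u_3=19/50 ∈ [16/45, 22/45) → index 5
j=4: u_4=12/25 ∈ [16/45, 22/45) → index 5
j=5: u_5=29/50 ∈ [8/15, 29/45) → index 7
j=6: u_6=17/25 ∈ [29/45, 38/45) → index 8
j=7: u_7=39/50 ∈ [29/45, 38/45) → index 8
j=8: u_8=22/25 ∈ [38/45, 1) → index 9
j=9: u_9=49/50 ∈ [38/45, 1) → index 9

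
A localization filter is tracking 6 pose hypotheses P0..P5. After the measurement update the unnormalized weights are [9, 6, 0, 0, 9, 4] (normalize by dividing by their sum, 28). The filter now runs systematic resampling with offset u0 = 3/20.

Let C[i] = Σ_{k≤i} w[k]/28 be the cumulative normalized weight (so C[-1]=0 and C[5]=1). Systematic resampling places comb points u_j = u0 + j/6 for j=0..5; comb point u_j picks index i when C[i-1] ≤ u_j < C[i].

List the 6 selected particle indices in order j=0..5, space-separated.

0 0 1 4 4 5

C = [9/28, 15/28, 15/28, 15/28, 6/7, 1]
j=0: u_0=3/20 ∈ [0, 9/28) → index 0
j=1: u_1=19/60 ∈ [0, 9/28) → index 0
j=2: u_2=29/60 ∈ [9/28, 15/28) → index 1
j=3: u_3=13/20 ∈ [15/28, 6/7) → index 4
j=4: u_4=49/60 ∈ [15/28, 6/7) → index 4
j=5: u_5=59/60 ∈ [6/7, 1) → index 5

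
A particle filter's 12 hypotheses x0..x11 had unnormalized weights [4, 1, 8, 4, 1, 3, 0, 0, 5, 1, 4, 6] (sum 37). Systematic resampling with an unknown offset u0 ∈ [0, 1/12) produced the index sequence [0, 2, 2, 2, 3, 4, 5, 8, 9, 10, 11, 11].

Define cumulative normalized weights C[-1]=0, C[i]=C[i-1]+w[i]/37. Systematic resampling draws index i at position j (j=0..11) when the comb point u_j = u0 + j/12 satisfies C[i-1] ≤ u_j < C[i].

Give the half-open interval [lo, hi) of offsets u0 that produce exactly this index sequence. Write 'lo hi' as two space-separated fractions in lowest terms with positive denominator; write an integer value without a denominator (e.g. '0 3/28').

23/444 7/111

C = [4/37, 5/37, 13/37, 17/37, 18/37, 21/37, 21/37, 21/37, 26/37, 27/37, 31/37, 1]
j=0 picked index 0: u0 ∈ [0, 4/37)
j=1 picked index 2: u0 ∈ [23/444, 119/444)
j=2 picked index 2: u0 ∈ [-7/222, 41/222)
j=3 picked index 2: u0 ∈ [-17/148, 15/148)
j=4 picked index 3: u0 ∈ [2/111, 14/111)
j=5 picked index 4: u0 ∈ [19/444, 31/444)
j=6 picked index 5: u0 ∈ [-1/74, 5/74)
j=7 picked index 8: u0 ∈ [-7/444, 53/444)
j=8 picked index 9: u0 ∈ [4/111, 7/111)
j=9 picked index 10: u0 ∈ [-3/148, 13/148)
j=10 picked index 11: u0 ∈ [1/222, 1/6)
j=11 picked index 11: u0 ∈ [-35/444, 1/12)
intersection: [23/444, 7/111)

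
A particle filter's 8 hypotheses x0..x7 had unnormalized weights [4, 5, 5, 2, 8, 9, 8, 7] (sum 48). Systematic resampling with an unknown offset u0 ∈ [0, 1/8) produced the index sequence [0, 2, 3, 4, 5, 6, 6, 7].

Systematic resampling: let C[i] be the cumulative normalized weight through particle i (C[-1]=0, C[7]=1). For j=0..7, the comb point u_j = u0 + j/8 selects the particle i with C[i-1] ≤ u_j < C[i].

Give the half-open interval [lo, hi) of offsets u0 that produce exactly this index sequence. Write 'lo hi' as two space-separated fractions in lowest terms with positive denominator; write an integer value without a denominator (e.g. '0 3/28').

1/16 1/12

C = [1/12, 3/16, 7/24, 1/3, 1/2, 11/16, 41/48, 1]
j=0 picked index 0: u0 ∈ [0, 1/12)
j=1 picked index 2: u0 ∈ [1/16, 1/6)
j=2 picked index 3: u0 ∈ [1/24, 1/12)
j=3 picked index 4: u0 ∈ [-1/24, 1/8)
j=4 picked index 5: u0 ∈ [0, 3/16)
j=5 picked index 6: u0 ∈ [1/16, 11/48)
j=6 picked index 6: u0 ∈ [-1/16, 5/48)
j=7 picked index 7: u0 ∈ [-1/48, 1/8)
intersection: [1/16, 1/12)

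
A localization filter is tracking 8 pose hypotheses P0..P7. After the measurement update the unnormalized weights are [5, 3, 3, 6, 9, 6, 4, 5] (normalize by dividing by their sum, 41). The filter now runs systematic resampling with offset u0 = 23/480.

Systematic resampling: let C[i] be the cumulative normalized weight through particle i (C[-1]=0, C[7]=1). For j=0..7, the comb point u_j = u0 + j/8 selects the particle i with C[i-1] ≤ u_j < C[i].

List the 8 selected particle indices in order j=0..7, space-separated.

0 1 3 4 4 5 6 7

C = [5/41, 8/41, 11/41, 17/41, 26/41, 32/41, 36/41, 1]
j=0: u_0=23/480 ∈ [0, 5/41) → index 0
j=1: u_1=83/480 ∈ [5/41, 8/41) → index 1
j=2: u_2=143/480 ∈ [11/41, 17/41) → index 3
j=3: u_3=203/480 ∈ [17/41, 26/41) → index 4
j=4: u_4=263/480 ∈ [17/41, 26/41) → index 4
j=5: u_5=323/480 ∈ [26/41, 32/41) → index 5
j=6: u_6=383/480 ∈ [32/41, 36/41) → index 6
j=7: u_7=443/480 ∈ [36/41, 1) → index 7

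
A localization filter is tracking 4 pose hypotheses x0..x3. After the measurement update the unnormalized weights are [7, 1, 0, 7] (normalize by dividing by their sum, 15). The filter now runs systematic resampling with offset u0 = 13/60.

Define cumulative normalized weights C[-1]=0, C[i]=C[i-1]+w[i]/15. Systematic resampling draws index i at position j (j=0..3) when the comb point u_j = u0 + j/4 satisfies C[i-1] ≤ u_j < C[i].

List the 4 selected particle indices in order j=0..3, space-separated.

0 1 3 3

C = [7/15, 8/15, 8/15, 1]
j=0: u_0=13/60 ∈ [0, 7/15) → index 0
j=1: u_1=7/15 ∈ [7/15, 8/15) → index 1
j=2: u_2=43/60 ∈ [8/15, 1) → index 3
j=3: u_3=29/30 ∈ [8/15, 1) → index 3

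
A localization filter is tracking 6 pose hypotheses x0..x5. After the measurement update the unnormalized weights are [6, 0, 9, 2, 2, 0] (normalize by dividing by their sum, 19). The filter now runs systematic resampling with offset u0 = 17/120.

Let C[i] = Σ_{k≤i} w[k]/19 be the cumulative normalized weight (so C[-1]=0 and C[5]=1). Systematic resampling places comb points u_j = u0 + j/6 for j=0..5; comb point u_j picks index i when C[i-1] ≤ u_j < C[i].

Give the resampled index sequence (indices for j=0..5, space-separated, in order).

0 0 2 2 3 4

C = [6/19, 6/19, 15/19, 17/19, 1, 1]
j=0: u_0=17/120 ∈ [0, 6/19) → index 0
j=1: u_1=37/120 ∈ [0, 6/19) → index 0
j=2: u_2=19/40 ∈ [6/19, 15/19) → index 2
j=3: u_3=77/120 ∈ [6/19, 15/19) → index 2
j=4: u_4=97/120 ∈ [15/19, 17/19) → index 3
j=5: u_5=39/40 ∈ [17/19, 1) → index 4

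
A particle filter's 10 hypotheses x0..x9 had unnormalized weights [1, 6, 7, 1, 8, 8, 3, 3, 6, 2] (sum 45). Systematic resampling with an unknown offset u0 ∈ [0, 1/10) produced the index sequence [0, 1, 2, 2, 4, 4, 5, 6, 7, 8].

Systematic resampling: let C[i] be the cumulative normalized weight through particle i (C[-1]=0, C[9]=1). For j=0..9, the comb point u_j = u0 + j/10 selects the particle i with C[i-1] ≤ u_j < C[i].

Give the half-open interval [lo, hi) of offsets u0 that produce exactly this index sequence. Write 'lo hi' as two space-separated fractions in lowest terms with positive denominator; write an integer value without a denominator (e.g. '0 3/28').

C = [1/45, 7/45, 14/45, 1/3, 23/45, 31/45, 34/45, 37/45, 43/45, 1]
j=0 picked index 0: u0 ∈ [0, 1/45)
j=1 picked index 1: u0 ∈ [-7/90, 1/18)
j=2 picked index 2: u0 ∈ [-2/45, 1/9)
j=3 picked index 2: u0 ∈ [-13/90, 1/90)
j=4 picked index 4: u0 ∈ [-1/15, 1/9)
j=5 picked index 4: u0 ∈ [-1/6, 1/90)
j=6 picked index 5: u0 ∈ [-4/45, 4/45)
j=7 picked index 6: u0 ∈ [-1/90, 1/18)
j=8 picked index 7: u0 ∈ [-2/45, 1/45)
j=9 picked index 8: u0 ∈ [-7/90, 1/18)
intersection: [0, 1/90)

0 1/90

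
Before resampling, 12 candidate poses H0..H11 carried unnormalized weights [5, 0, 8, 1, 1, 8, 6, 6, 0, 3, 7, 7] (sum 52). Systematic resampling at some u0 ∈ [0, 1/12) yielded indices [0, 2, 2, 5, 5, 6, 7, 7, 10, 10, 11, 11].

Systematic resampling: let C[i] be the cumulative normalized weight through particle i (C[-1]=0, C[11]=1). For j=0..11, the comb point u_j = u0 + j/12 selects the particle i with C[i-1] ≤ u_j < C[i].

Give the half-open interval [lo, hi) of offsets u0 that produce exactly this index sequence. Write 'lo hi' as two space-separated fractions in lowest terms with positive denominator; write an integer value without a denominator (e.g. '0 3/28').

C = [5/52, 5/52, 1/4, 7/26, 15/52, 23/52, 29/52, 35/52, 35/52, 19/26, 45/52, 1]
j=0 picked index 0: u0 ∈ [0, 5/52)
j=1 picked index 2: u0 ∈ [1/78, 1/6)
j=2 picked index 2: u0 ∈ [-11/156, 1/12)
j=3 picked index 5: u0 ∈ [1/26, 5/26)
j=4 picked index 5: u0 ∈ [-7/156, 17/156)
j=5 picked index 6: u0 ∈ [1/39, 11/78)
j=6 picked index 7: u0 ∈ [3/52, 9/52)
j=7 picked index 7: u0 ∈ [-1/39, 7/78)
j=8 picked index 10: u0 ∈ [5/78, 31/156)
j=9 picked index 10: u0 ∈ [-1/52, 3/26)
j=10 picked index 11: u0 ∈ [5/156, 1/6)
j=11 picked index 11: u0 ∈ [-2/39, 1/12)
intersection: [5/78, 1/12)

5/78 1/12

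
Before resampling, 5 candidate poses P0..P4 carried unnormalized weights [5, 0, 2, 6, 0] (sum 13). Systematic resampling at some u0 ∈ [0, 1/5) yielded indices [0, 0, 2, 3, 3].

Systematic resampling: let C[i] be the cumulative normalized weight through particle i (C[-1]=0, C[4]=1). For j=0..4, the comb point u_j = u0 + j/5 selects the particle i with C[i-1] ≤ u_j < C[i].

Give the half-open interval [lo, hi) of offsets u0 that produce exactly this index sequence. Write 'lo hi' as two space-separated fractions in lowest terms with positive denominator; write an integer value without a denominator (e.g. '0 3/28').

0 9/65

C = [5/13, 5/13, 7/13, 1, 1]
j=0 picked index 0: u0 ∈ [0, 5/13)
j=1 picked index 0: u0 ∈ [-1/5, 12/65)
j=2 picked index 2: u0 ∈ [-1/65, 9/65)
j=3 picked index 3: u0 ∈ [-4/65, 2/5)
j=4 picked index 3: u0 ∈ [-17/65, 1/5)
intersection: [0, 9/65)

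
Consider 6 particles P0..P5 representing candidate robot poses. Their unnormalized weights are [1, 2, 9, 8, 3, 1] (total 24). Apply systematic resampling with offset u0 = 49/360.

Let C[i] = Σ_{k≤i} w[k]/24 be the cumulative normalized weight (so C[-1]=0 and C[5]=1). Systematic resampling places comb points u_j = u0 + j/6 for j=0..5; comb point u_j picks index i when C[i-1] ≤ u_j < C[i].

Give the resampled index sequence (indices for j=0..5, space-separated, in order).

C = [1/24, 1/8, 1/2, 5/6, 23/24, 1]
j=0: u_0=49/360 ∈ [1/8, 1/2) → index 2
j=1: u_1=109/360 ∈ [1/8, 1/2) → index 2
j=2: u_2=169/360 ∈ [1/8, 1/2) → index 2
j=3: u_3=229/360 ∈ [1/2, 5/6) → index 3
j=4: u_4=289/360 ∈ [1/2, 5/6) → index 3
j=5: u_5=349/360 ∈ [23/24, 1) → index 5

2 2 2 3 3 5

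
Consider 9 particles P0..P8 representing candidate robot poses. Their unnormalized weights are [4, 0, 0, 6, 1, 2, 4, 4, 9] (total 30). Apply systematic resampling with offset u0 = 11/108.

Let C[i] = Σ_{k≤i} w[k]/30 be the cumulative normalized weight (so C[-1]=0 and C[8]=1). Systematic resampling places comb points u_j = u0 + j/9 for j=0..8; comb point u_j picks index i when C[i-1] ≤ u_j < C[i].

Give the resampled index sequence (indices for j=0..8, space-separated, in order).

C = [2/15, 2/15, 2/15, 1/3, 11/30, 13/30, 17/30, 7/10, 1]
j=0: u_0=11/108 ∈ [0, 2/15) → index 0
j=1: u_1=23/108 ∈ [2/15, 1/3) → index 3
j=2: u_2=35/108 ∈ [2/15, 1/3) → index 3
j=3: u_3=47/108 ∈ [13/30, 17/30) → index 6
j=4: u_4=59/108 ∈ [13/30, 17/30) → index 6
j=5: u_5=71/108 ∈ [17/30, 7/10) → index 7
j=6: u_6=83/108 ∈ [7/10, 1) → index 8
j=7: u_7=95/108 ∈ [7/10, 1) → index 8
j=8: u_8=107/108 ∈ [7/10, 1) → index 8

0 3 3 6 6 7 8 8 8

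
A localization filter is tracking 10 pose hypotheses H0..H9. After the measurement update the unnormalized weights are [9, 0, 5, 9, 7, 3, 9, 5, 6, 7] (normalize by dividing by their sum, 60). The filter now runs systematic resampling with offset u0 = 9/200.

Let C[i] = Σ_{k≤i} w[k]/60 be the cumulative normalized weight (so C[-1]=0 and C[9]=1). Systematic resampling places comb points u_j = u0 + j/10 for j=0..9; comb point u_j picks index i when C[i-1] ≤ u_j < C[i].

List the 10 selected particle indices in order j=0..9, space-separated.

0 0 3 3 4 5 6 7 8 9

C = [3/20, 3/20, 7/30, 23/60, 1/2, 11/20, 7/10, 47/60, 53/60, 1]
j=0: u_0=9/200 ∈ [0, 3/20) → index 0
j=1: u_1=29/200 ∈ [0, 3/20) → index 0
j=2: u_2=49/200 ∈ [7/30, 23/60) → index 3
j=3: u_3=69/200 ∈ [7/30, 23/60) → index 3
j=4: u_4=89/200 ∈ [23/60, 1/2) → index 4
j=5: u_5=109/200 ∈ [1/2, 11/20) → index 5
j=6: u_6=129/200 ∈ [11/20, 7/10) → index 6
j=7: u_7=149/200 ∈ [7/10, 47/60) → index 7
j=8: u_8=169/200 ∈ [47/60, 53/60) → index 8
j=9: u_9=189/200 ∈ [53/60, 1) → index 9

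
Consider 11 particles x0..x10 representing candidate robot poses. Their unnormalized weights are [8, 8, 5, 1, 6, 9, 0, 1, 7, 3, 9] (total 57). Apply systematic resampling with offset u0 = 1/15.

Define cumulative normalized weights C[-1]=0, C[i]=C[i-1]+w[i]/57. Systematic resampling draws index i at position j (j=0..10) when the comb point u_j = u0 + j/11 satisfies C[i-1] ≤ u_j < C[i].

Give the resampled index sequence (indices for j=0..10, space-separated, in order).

C = [8/57, 16/57, 7/19, 22/57, 28/57, 37/57, 37/57, 2/3, 15/19, 16/19, 1]
j=0: u_0=1/15 ∈ [0, 8/57) → index 0
j=1: u_1=26/165 ∈ [8/57, 16/57) → index 1
j=2: u_2=41/165 ∈ [8/57, 16/57) → index 1
j=3: u_3=56/165 ∈ [16/57, 7/19) → index 2
j=4: u_4=71/165 ∈ [22/57, 28/57) → index 4
j=5: u_5=86/165 ∈ [28/57, 37/57) → index 5
j=6: u_6=101/165 ∈ [28/57, 37/57) → index 5
j=7: u_7=116/165 ∈ [2/3, 15/19) → index 8
j=8: u_8=131/165 ∈ [15/19, 16/19) → index 9
j=9: u_9=146/165 ∈ [16/19, 1) → index 10
j=10: u_10=161/165 ∈ [16/19, 1) → index 10

0 1 1 2 4 5 5 8 9 10 10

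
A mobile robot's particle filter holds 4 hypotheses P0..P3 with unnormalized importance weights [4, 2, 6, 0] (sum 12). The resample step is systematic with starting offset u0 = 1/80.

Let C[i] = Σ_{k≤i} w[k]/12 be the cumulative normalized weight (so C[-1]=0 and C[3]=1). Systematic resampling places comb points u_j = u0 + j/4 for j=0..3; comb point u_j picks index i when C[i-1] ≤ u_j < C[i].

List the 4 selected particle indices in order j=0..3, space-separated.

C = [1/3, 1/2, 1, 1]
j=0: u_0=1/80 ∈ [0, 1/3) → index 0
j=1: u_1=21/80 ∈ [0, 1/3) → index 0
j=2: u_2=41/80 ∈ [1/2, 1) → index 2
j=3: u_3=61/80 ∈ [1/2, 1) → index 2

0 0 2 2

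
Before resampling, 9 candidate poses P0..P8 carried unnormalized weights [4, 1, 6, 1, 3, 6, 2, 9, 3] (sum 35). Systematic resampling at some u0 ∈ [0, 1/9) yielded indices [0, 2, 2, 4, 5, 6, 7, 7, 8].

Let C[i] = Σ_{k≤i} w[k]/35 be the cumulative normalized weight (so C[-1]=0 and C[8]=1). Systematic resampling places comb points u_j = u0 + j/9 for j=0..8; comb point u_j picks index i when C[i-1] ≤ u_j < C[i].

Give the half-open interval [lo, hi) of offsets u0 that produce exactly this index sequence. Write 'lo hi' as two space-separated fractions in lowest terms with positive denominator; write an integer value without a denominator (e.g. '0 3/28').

2/45 29/315

C = [4/35, 1/7, 11/35, 12/35, 3/7, 3/5, 23/35, 32/35, 1]
j=0 picked index 0: u0 ∈ [0, 4/35)
j=1 picked index 2: u0 ∈ [2/63, 64/315)
j=2 picked index 2: u0 ∈ [-5/63, 29/315)
j=3 picked index 4: u0 ∈ [1/105, 2/21)
j=4 picked index 5: u0 ∈ [-1/63, 7/45)
j=5 picked index 6: u0 ∈ [2/45, 32/315)
j=6 picked index 7: u0 ∈ [-1/105, 26/105)
j=7 picked index 7: u0 ∈ [-38/315, 43/315)
j=8 picked index 8: u0 ∈ [8/315, 1/9)
intersection: [2/45, 29/315)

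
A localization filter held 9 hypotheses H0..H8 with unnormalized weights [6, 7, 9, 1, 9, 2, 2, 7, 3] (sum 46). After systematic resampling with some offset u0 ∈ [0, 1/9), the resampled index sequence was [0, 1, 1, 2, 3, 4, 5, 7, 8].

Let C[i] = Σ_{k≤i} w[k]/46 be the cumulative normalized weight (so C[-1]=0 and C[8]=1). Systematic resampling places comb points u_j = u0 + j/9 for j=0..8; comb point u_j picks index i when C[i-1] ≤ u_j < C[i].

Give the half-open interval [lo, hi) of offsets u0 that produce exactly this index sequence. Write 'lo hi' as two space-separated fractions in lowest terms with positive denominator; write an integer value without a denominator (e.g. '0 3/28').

19/414 1/18

C = [3/23, 13/46, 11/23, 1/2, 16/23, 17/23, 18/23, 43/46, 1]
j=0 picked index 0: u0 ∈ [0, 3/23)
j=1 picked index 1: u0 ∈ [4/207, 71/414)
j=2 picked index 1: u0 ∈ [-19/207, 25/414)
j=3 picked index 2: u0 ∈ [-7/138, 10/69)
j=4 picked index 3: u0 ∈ [7/207, 1/18)
j=5 picked index 4: u0 ∈ [-1/18, 29/207)
j=6 picked index 5: u0 ∈ [2/69, 5/69)
j=7 picked index 7: u0 ∈ [1/207, 65/414)
j=8 picked index 8: u0 ∈ [19/414, 1/9)
intersection: [19/414, 1/18)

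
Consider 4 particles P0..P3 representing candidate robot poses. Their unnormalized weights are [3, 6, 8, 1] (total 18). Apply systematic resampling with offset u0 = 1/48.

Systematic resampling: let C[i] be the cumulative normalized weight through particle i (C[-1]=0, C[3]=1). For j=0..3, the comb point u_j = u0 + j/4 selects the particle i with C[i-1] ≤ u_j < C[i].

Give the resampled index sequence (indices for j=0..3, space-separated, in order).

0 1 2 2

C = [1/6, 1/2, 17/18, 1]
j=0: u_0=1/48 ∈ [0, 1/6) → index 0
j=1: u_1=13/48 ∈ [1/6, 1/2) → index 1
j=2: u_2=25/48 ∈ [1/2, 17/18) → index 2
j=3: u_3=37/48 ∈ [1/2, 17/18) → index 2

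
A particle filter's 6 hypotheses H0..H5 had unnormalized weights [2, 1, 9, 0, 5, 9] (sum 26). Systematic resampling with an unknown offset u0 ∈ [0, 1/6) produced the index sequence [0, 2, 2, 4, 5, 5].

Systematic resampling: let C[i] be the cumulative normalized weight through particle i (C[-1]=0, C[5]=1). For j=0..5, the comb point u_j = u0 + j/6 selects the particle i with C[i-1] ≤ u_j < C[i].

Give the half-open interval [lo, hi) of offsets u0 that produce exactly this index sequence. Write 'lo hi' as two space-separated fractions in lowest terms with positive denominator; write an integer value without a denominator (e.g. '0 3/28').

C = [1/13, 3/26, 6/13, 6/13, 17/26, 1]
j=0 picked index 0: u0 ∈ [0, 1/13)
j=1 picked index 2: u0 ∈ [-2/39, 23/78)
j=2 picked index 2: u0 ∈ [-17/78, 5/39)
j=3 picked index 4: u0 ∈ [-1/26, 2/13)
j=4 picked index 5: u0 ∈ [-1/78, 1/3)
j=5 picked index 5: u0 ∈ [-7/39, 1/6)
intersection: [0, 1/13)

0 1/13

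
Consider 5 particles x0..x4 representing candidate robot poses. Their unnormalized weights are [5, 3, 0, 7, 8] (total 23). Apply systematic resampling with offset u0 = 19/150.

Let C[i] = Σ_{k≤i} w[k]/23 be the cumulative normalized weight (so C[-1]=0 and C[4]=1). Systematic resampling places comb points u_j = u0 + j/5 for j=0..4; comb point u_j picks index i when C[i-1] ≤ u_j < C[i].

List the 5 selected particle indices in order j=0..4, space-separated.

C = [5/23, 8/23, 8/23, 15/23, 1]
j=0: u_0=19/150 ∈ [0, 5/23) → index 0
j=1: u_1=49/150 ∈ [5/23, 8/23) → index 1
j=2: u_2=79/150 ∈ [8/23, 15/23) → index 3
j=3: u_3=109/150 ∈ [15/23, 1) → index 4
j=4: u_4=139/150 ∈ [15/23, 1) → index 4

0 1 3 4 4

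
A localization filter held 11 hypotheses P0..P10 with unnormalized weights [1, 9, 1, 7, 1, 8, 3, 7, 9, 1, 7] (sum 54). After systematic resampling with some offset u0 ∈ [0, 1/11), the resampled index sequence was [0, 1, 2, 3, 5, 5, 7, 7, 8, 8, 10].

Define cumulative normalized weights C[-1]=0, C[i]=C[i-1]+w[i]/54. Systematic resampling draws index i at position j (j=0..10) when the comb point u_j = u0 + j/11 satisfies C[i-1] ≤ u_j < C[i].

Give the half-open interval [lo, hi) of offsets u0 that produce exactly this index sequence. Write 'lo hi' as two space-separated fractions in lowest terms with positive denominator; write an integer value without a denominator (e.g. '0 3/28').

1/99 1/54

C = [1/54, 5/27, 11/54, 1/3, 19/54, 1/2, 5/9, 37/54, 23/27, 47/54, 1]
j=0 picked index 0: u0 ∈ [0, 1/54)
j=1 picked index 1: u0 ∈ [-43/594, 28/297)
j=2 picked index 2: u0 ∈ [1/297, 13/594)
j=3 picked index 3: u0 ∈ [-41/594, 2/33)
j=4 picked index 5: u0 ∈ [-7/594, 3/22)
j=5 picked index 5: u0 ∈ [-61/594, 1/22)
j=6 picked index 7: u0 ∈ [1/99, 83/594)
j=7 picked index 7: u0 ∈ [-8/99, 29/594)
j=8 picked index 8: u0 ∈ [-25/594, 37/297)
j=9 picked index 8: u0 ∈ [-79/594, 10/297)
j=10 picked index 10: u0 ∈ [-23/594, 1/11)
intersection: [1/99, 1/54)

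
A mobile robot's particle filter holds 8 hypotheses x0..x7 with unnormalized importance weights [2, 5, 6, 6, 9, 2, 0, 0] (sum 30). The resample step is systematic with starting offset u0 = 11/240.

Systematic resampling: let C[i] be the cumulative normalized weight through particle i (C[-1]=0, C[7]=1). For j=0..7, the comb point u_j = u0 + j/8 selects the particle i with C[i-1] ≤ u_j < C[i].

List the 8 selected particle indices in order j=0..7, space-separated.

C = [1/15, 7/30, 13/30, 19/30, 14/15, 1, 1, 1]
j=0: u_0=11/240 ∈ [0, 1/15) → index 0
j=1: u_1=41/240 ∈ [1/15, 7/30) → index 1
j=2: u_2=71/240 ∈ [7/30, 13/30) → index 2
j=3: u_3=101/240 ∈ [7/30, 13/30) → index 2
j=4: u_4=131/240 ∈ [13/30, 19/30) → index 3
j=5: u_5=161/240 ∈ [19/30, 14/15) → index 4
j=6: u_6=191/240 ∈ [19/30, 14/15) → index 4
j=7: u_7=221/240 ∈ [19/30, 14/15) → index 4

0 1 2 2 3 4 4 4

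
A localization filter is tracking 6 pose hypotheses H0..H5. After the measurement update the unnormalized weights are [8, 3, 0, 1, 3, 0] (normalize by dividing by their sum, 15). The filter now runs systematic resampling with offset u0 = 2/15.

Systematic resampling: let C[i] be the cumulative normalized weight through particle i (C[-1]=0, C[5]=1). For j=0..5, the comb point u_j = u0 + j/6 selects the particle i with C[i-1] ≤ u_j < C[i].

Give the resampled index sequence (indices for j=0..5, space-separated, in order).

C = [8/15, 11/15, 11/15, 4/5, 1, 1]
j=0: u_0=2/15 ∈ [0, 8/15) → index 0
j=1: u_1=3/10 ∈ [0, 8/15) → index 0
j=2: u_2=7/15 ∈ [0, 8/15) → index 0
j=3: u_3=19/30 ∈ [8/15, 11/15) → index 1
j=4: u_4=4/5 ∈ [4/5, 1) → index 4
j=5: u_5=29/30 ∈ [4/5, 1) → index 4

0 0 0 1 4 4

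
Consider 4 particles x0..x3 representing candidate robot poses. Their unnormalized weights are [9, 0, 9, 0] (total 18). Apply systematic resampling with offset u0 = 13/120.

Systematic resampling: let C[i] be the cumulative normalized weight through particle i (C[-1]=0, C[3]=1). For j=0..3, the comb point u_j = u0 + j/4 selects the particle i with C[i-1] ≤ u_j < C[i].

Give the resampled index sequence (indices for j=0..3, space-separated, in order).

0 0 2 2

C = [1/2, 1/2, 1, 1]
j=0: u_0=13/120 ∈ [0, 1/2) → index 0
j=1: u_1=43/120 ∈ [0, 1/2) → index 0
j=2: u_2=73/120 ∈ [1/2, 1) → index 2
j=3: u_3=103/120 ∈ [1/2, 1) → index 2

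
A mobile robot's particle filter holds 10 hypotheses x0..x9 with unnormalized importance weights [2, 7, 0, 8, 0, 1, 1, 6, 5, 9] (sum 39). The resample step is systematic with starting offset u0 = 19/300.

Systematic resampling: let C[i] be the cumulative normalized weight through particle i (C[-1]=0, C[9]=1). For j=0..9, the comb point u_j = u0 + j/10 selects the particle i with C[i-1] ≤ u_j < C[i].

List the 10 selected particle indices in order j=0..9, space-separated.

1 1 3 3 6 7 8 8 9 9

C = [2/39, 3/13, 3/13, 17/39, 17/39, 6/13, 19/39, 25/39, 10/13, 1]
j=0: u_0=19/300 ∈ [2/39, 3/13) → index 1
j=1: u_1=49/300 ∈ [2/39, 3/13) → index 1
j=2: u_2=79/300 ∈ [3/13, 17/39) → index 3
j=3: u_3=109/300 ∈ [3/13, 17/39) → index 3
j=4: u_4=139/300 ∈ [6/13, 19/39) → index 6
j=5: u_5=169/300 ∈ [19/39, 25/39) → index 7
j=6: u_6=199/300 ∈ [25/39, 10/13) → index 8
j=7: u_7=229/300 ∈ [25/39, 10/13) → index 8
j=8: u_8=259/300 ∈ [10/13, 1) → index 9
j=9: u_9=289/300 ∈ [10/13, 1) → index 9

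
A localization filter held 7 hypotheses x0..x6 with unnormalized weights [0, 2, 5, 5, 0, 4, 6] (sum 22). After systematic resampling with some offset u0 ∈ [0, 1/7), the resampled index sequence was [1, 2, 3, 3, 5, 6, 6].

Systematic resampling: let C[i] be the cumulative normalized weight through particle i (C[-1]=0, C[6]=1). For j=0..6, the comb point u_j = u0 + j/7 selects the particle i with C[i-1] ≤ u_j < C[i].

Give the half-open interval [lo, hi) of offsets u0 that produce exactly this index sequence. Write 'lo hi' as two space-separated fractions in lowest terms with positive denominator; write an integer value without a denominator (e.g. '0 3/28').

C = [0, 1/11, 7/22, 6/11, 6/11, 8/11, 1]
j=0 picked index 1: u0 ∈ [0, 1/11)
j=1 picked index 2: u0 ∈ [-4/77, 27/154)
j=2 picked index 3: u0 ∈ [5/154, 20/77)
j=3 picked index 3: u0 ∈ [-17/154, 9/77)
j=4 picked index 5: u0 ∈ [-2/77, 12/77)
j=5 picked index 6: u0 ∈ [1/77, 2/7)
j=6 picked index 6: u0 ∈ [-10/77, 1/7)
intersection: [5/154, 1/11)

5/154 1/11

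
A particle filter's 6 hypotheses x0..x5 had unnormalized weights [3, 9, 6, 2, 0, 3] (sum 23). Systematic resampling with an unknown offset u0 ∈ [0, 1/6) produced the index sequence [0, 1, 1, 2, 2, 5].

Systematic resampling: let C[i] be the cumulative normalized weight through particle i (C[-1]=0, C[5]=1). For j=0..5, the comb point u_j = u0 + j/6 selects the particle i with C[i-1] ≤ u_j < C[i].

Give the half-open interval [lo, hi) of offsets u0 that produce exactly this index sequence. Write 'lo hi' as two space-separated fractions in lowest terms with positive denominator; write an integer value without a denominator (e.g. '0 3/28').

5/138 8/69

C = [3/23, 12/23, 18/23, 20/23, 20/23, 1]
j=0 picked index 0: u0 ∈ [0, 3/23)
j=1 picked index 1: u0 ∈ [-5/138, 49/138)
j=2 picked index 1: u0 ∈ [-14/69, 13/69)
j=3 picked index 2: u0 ∈ [1/46, 13/46)
j=4 picked index 2: u0 ∈ [-10/69, 8/69)
j=5 picked index 5: u0 ∈ [5/138, 1/6)
intersection: [5/138, 8/69)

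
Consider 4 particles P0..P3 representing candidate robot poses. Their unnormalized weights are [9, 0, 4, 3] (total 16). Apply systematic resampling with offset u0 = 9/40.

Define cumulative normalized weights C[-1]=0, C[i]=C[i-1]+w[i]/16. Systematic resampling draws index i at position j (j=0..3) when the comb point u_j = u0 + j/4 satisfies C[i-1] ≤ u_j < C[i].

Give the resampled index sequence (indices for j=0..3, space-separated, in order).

C = [9/16, 9/16, 13/16, 1]
j=0: u_0=9/40 ∈ [0, 9/16) → index 0
j=1: u_1=19/40 ∈ [0, 9/16) → index 0
j=2: u_2=29/40 ∈ [9/16, 13/16) → index 2
j=3: u_3=39/40 ∈ [13/16, 1) → index 3

0 0 2 3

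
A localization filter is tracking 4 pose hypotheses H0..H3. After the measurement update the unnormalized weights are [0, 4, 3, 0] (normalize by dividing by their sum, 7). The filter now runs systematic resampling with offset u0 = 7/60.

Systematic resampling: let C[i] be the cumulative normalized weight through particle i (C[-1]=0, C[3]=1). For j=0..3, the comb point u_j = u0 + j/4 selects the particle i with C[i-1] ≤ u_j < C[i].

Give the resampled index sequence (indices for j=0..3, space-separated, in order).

C = [0, 4/7, 1, 1]
j=0: u_0=7/60 ∈ [0, 4/7) → index 1
j=1: u_1=11/30 ∈ [0, 4/7) → index 1
j=2: u_2=37/60 ∈ [4/7, 1) → index 2
j=3: u_3=13/15 ∈ [4/7, 1) → index 2

1 1 2 2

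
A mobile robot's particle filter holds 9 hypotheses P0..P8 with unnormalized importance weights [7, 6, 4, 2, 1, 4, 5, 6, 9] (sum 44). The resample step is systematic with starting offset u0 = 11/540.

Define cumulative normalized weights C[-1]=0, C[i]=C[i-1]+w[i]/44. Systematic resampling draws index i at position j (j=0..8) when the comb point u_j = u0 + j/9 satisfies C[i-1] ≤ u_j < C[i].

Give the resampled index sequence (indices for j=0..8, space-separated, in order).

C = [7/44, 13/44, 17/44, 19/44, 5/11, 6/11, 29/44, 35/44, 1]
j=0: u_0=11/540 ∈ [0, 7/44) → index 0
j=1: u_1=71/540 ∈ [0, 7/44) → index 0
j=2: u_2=131/540 ∈ [7/44, 13/44) → index 1
j=3: u_3=191/540 ∈ [13/44, 17/44) → index 2
j=4: u_4=251/540 ∈ [5/11, 6/11) → index 5
j=5: u_5=311/540 ∈ [6/11, 29/44) → index 6
j=6: u_6=371/540 ∈ [29/44, 35/44) → index 7
j=7: u_7=431/540 ∈ [35/44, 1) → index 8
j=8: u_8=491/540 ∈ [35/44, 1) → index 8

0 0 1 2 5 6 7 8 8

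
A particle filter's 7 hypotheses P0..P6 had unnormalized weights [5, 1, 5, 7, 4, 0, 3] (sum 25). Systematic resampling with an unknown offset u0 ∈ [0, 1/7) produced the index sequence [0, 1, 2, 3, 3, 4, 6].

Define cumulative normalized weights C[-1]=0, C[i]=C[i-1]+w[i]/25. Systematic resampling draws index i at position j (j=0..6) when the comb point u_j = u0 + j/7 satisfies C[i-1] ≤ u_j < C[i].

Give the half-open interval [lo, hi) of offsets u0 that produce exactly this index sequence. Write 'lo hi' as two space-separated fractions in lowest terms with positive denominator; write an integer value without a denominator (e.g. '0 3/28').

C = [1/5, 6/25, 11/25, 18/25, 22/25, 22/25, 1]
j=0 picked index 0: u0 ∈ [0, 1/5)
j=1 picked index 1: u0 ∈ [2/35, 17/175)
j=2 picked index 2: u0 ∈ [-8/175, 27/175)
j=3 picked index 3: u0 ∈ [2/175, 51/175)
j=4 picked index 3: u0 ∈ [-23/175, 26/175)
j=5 picked index 4: u0 ∈ [1/175, 29/175)
j=6 picked index 6: u0 ∈ [4/175, 1/7)
intersection: [2/35, 17/175)

2/35 17/175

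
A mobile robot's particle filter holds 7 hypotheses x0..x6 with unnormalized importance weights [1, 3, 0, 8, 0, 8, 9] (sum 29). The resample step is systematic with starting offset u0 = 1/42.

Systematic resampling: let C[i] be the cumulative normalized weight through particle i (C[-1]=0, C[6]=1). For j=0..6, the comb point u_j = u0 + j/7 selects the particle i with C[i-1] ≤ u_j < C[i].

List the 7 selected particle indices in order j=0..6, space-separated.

0 3 3 5 5 6 6

C = [1/29, 4/29, 4/29, 12/29, 12/29, 20/29, 1]
j=0: u_0=1/42 ∈ [0, 1/29) → index 0
j=1: u_1=1/6 ∈ [4/29, 12/29) → index 3
j=2: u_2=13/42 ∈ [4/29, 12/29) → index 3
j=3: u_3=19/42 ∈ [12/29, 20/29) → index 5
j=4: u_4=25/42 ∈ [12/29, 20/29) → index 5
j=5: u_5=31/42 ∈ [20/29, 1) → index 6
j=6: u_6=37/42 ∈ [20/29, 1) → index 6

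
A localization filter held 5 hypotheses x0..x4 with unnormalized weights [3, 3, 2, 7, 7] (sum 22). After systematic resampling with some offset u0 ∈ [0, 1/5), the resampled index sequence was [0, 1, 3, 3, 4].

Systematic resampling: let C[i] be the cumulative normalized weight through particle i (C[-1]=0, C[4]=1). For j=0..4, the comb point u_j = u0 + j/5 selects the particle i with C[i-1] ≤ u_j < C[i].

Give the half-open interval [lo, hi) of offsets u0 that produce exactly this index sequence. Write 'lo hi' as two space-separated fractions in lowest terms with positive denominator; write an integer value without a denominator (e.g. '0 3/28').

0 4/55

C = [3/22, 3/11, 4/11, 15/22, 1]
j=0 picked index 0: u0 ∈ [0, 3/22)
j=1 picked index 1: u0 ∈ [-7/110, 4/55)
j=2 picked index 3: u0 ∈ [-2/55, 31/110)
j=3 picked index 3: u0 ∈ [-13/55, 9/110)
j=4 picked index 4: u0 ∈ [-13/110, 1/5)
intersection: [0, 4/55)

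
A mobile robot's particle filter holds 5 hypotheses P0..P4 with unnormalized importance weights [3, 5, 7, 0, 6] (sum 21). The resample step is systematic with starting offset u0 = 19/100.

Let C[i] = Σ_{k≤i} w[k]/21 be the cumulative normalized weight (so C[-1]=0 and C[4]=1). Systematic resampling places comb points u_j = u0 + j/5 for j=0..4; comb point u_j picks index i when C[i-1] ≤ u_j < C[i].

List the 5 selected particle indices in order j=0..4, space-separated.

1 2 2 4 4

C = [1/7, 8/21, 5/7, 5/7, 1]
j=0: u_0=19/100 ∈ [1/7, 8/21) → index 1
j=1: u_1=39/100 ∈ [8/21, 5/7) → index 2
j=2: u_2=59/100 ∈ [8/21, 5/7) → index 2
j=3: u_3=79/100 ∈ [5/7, 1) → index 4
j=4: u_4=99/100 ∈ [5/7, 1) → index 4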